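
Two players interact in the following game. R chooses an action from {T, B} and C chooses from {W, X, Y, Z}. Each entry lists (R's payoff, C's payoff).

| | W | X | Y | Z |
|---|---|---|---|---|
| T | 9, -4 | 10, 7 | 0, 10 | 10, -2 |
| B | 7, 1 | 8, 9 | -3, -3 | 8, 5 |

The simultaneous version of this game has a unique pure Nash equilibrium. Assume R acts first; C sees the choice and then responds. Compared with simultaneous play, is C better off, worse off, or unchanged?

worse off

Solve by backward induction (R leads).
- T → C plays Y (best of -4, 7, 10, -2); R gets 0.
- B → C plays X (best of 1, 9, -3, 5); R gets 8.
Maximizing over 0, 8, R chooses B. Subgame-perfect outcome: (B, X) with payoffs (8, 9).
Now find the simultaneous Nash equilibrium.
R's best replies: W→T; X→T; Y→T; Z→T.
C's best replies: T→Y; B→X.
The unique mutual best reply is (T, Y), giving (0, 10).
C earns 9 sequentially versus 10 at the Nash outcome: worse off.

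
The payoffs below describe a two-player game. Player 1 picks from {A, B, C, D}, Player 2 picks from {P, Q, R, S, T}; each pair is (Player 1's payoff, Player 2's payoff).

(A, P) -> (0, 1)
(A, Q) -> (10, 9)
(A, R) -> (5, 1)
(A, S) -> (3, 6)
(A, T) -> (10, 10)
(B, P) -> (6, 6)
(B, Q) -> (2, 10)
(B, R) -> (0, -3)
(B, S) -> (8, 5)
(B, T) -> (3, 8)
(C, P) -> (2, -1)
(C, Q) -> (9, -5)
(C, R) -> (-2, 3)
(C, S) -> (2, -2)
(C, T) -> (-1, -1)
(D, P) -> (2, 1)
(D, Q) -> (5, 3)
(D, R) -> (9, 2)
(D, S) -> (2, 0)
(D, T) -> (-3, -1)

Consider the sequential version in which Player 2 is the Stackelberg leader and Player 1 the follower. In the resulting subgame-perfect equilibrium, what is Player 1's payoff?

Player 1 best-responds to each possible Player 2 move:
- P: BR = B, leader payoff 6.
- Q: BR = A, leader payoff 9.
- R: BR = D, leader payoff 2.
- S: BR = B, leader payoff 5.
- T: BR = A, leader payoff 10.
Player 2's induced payoffs are 6, 9, 2, 5, 10, so Player 2 commits to T. Subgame-perfect outcome: (A, T) with payoffs (10, 10).

10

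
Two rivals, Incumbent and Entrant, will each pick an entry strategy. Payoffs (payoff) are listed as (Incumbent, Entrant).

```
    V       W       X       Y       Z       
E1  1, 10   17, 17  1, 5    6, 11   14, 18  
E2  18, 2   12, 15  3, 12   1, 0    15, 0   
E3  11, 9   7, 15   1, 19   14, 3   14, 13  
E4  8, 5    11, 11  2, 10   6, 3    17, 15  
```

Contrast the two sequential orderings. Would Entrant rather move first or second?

first

If Incumbent leads: Entrant's best replies are E1→Z, E2→W, E3→X, E4→Z; Incumbent's induced payoffs 14, 12, 1, 17; outcome (E4, Z), payoffs (17, 15).
If Entrant leads: Incumbent's best replies are V→E2, W→E1, X→E2, Y→E3, Z→E4; Entrant's induced payoffs 2, 17, 12, 3, 15; outcome (E1, W), payoffs (17, 17).
Entrant gets 17 moving first and 15 moving second, so Entrant prefers to move first.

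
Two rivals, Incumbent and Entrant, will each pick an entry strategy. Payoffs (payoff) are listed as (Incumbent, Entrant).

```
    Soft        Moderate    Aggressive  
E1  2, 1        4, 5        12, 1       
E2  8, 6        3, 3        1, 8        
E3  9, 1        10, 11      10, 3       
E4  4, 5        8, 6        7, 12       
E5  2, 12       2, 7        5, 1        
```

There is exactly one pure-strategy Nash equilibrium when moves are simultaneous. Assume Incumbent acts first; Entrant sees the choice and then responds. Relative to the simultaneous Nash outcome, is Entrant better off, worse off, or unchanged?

unchanged

Work backward from Entrant's decision.
- E1 → Entrant plays Moderate (best of 1, 5, 1); Incumbent gets 4.
- E2 → Entrant plays Aggressive (best of 6, 3, 8); Incumbent gets 1.
- E3 → Entrant plays Moderate (best of 1, 11, 3); Incumbent gets 10.
- E4 → Entrant plays Aggressive (best of 5, 6, 12); Incumbent gets 7.
- E5 → Entrant plays Soft (best of 12, 7, 1); Incumbent gets 2.
Among 4, 1, 10, 7, 2, the best is 10 at E3. Subgame-perfect outcome: (E3, Moderate) with payoffs (10, 11).
For the simultaneous game, intersect best replies.
Incumbent's best replies: Soft→E3; Moderate→E3; Aggressive→E1.
Entrant's best replies: E1→Moderate; E2→Aggressive; E3→Moderate; E4→Aggressive; E5→Soft.
The unique mutual best reply is (E3, Moderate), giving (10, 11).
Entrant earns 11 sequentially versus 11 at the Nash outcome: unchanged.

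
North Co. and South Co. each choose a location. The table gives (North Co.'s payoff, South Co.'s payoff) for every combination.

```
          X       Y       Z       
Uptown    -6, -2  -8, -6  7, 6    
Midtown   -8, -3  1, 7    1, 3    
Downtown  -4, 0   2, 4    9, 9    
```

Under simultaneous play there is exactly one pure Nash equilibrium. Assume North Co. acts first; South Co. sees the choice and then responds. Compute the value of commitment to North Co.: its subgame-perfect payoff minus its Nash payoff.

South Co. best-responds to each possible North Co. move:
- Uptown: BR = Z, leader payoff 7.
- Midtown: BR = Y, leader payoff 1.
- Downtown: BR = Z, leader payoff 9.
Maximizing over 7, 1, 9, North Co. chooses Downtown. Subgame-perfect outcome: (Downtown, Z) with payoffs (9, 9).
For the simultaneous game, intersect best replies.
North Co.'s best replies: X→Downtown; Y→Downtown; Z→Downtown.
South Co.'s best replies: Uptown→Z; Midtown→Y; Downtown→Z.
Only (Downtown, Z) has each player best-responding; Nash payoffs (9, 9).
North Co.'s commitment gain: 9 − 9 = 0.

0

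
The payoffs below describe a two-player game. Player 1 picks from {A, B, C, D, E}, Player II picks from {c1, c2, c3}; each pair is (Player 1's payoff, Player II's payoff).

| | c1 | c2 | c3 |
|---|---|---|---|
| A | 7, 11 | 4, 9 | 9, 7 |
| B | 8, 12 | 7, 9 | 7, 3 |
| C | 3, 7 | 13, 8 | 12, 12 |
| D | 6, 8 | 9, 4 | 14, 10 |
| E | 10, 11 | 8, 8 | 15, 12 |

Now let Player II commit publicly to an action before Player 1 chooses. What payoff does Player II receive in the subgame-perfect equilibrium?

12

Solve by backward induction (Player II leads).
- c1: BR = E, leader payoff 11.
- c2: BR = C, leader payoff 8.
- c3: BR = E, leader payoff 12.
Among 11, 8, 12, the best is 12 at c3. Subgame-perfect outcome: (E, c3) with payoffs (15, 12).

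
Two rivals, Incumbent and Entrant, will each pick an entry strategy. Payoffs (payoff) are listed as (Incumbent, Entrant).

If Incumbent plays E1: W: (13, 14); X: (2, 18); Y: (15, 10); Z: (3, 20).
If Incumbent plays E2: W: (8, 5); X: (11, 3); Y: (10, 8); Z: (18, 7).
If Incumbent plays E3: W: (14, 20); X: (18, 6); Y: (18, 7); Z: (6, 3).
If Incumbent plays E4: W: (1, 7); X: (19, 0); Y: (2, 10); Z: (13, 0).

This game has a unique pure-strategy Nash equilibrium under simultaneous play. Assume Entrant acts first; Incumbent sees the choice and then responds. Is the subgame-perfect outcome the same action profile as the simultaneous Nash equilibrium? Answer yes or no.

yes

Backward induction with Entrant moving first.
- W: BR = E3, leader payoff 20.
- X: BR = E4, leader payoff 0.
- Y: BR = E3, leader payoff 7.
- Z: BR = E2, leader payoff 7.
Entrant's induced payoffs are 20, 0, 7, 7, so Entrant commits to W. Subgame-perfect outcome: (E3, W) with payoffs (14, 20).
For the simultaneous game, intersect best replies.
Incumbent's best replies: W→E3; X→E4; Y→E3; Z→E2.
Entrant's best replies: E1→Z; E2→Y; E3→W; E4→Y.
Only (E3, W) has each player best-responding; Nash payoffs (14, 20).
Sequential outcome (E3, W) coincides with the Nash profile (E3, W).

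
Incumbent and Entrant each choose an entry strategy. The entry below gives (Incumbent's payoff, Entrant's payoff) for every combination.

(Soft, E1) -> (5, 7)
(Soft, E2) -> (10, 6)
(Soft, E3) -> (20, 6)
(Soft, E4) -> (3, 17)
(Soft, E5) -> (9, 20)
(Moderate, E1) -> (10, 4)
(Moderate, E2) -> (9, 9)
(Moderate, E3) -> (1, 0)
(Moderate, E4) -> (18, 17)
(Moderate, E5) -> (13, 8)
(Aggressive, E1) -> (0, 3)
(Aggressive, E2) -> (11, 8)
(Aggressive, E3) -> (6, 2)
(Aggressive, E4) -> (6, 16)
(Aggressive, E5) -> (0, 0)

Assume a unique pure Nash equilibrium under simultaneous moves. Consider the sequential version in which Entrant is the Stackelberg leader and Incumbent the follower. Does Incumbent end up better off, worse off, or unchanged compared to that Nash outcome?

Backward induction with Entrant moving first.
- E1: Incumbent compares 5, 10, 0 and picks Moderate; Entrant would get 4.
- E2: Incumbent compares 10, 9, 11 and picks Aggressive; Entrant would get 8.
- E3: Incumbent compares 20, 1, 6 and picks Soft; Entrant would get 6.
- E4: Incumbent compares 3, 18, 6 and picks Moderate; Entrant would get 17.
- E5: Incumbent compares 9, 13, 0 and picks Moderate; Entrant would get 8.
Among 4, 8, 6, 17, 8, the best is 17 at E4. Subgame-perfect outcome: (Moderate, E4) with payoffs (18, 17).
Under simultaneous play:
Incumbent's best replies: E1→Moderate; E2→Aggressive; E3→Soft; E4→Moderate; E5→Moderate.
Entrant's best replies: Soft→E5; Moderate→E4; Aggressive→E4.
The unique mutual best reply is (Moderate, E4), giving (18, 17).
Incumbent earns 18 sequentially versus 18 at the Nash outcome: unchanged.

unchanged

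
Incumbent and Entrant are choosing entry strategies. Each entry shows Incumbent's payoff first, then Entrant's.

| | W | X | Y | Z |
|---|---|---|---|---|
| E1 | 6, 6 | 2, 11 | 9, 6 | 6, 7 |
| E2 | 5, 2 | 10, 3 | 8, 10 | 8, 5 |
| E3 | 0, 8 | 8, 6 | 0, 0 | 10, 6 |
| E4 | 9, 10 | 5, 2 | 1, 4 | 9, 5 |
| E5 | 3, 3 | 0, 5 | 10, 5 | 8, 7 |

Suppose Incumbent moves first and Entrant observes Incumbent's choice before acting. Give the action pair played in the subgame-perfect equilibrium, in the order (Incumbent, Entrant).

(E4, W)

Entrant best-responds to each possible Incumbent move:
- E1 → Entrant plays X (best of 6, 11, 6, 7); Incumbent gets 2.
- E2 → Entrant plays Y (best of 2, 3, 10, 5); Incumbent gets 8.
- E3 → Entrant plays W (best of 8, 6, 0, 6); Incumbent gets 0.
- E4 → Entrant plays W (best of 10, 2, 4, 5); Incumbent gets 9.
- E5 → Entrant plays Z (best of 3, 5, 5, 7); Incumbent gets 8.
Incumbent's induced payoffs are 2, 8, 0, 9, 8, so Incumbent commits to E4. Subgame-perfect outcome: (E4, W) with payoffs (9, 10).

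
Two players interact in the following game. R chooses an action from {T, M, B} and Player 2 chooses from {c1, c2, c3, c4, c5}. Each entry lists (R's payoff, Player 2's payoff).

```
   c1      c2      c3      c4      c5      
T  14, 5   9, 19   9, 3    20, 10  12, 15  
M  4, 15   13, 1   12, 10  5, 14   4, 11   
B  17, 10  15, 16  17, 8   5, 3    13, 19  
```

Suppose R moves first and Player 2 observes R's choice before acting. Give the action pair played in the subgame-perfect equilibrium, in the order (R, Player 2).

Player 2 best-responds to each possible R move:
- T → Player 2 plays c2 (best of 5, 19, 3, 10, 15); R gets 9.
- M → Player 2 plays c1 (best of 15, 1, 10, 14, 11); R gets 4.
- B → Player 2 plays c5 (best of 10, 16, 8, 3, 19); R gets 13.
Among 9, 4, 13, the best is 13 at B. Subgame-perfect outcome: (B, c5) with payoffs (13, 19).

(B, c5)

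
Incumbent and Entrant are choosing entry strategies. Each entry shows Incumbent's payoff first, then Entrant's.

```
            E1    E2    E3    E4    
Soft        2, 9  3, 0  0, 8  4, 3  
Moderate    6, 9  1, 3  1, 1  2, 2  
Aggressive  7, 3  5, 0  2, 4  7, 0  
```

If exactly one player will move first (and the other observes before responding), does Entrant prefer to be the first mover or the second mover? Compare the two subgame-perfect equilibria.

If Incumbent leads: Entrant's best replies are Soft→E1, Moderate→E1, Aggressive→E3; Incumbent's induced payoffs 2, 6, 2; outcome (Moderate, E1), payoffs (6, 9).
If Entrant leads: Incumbent's best replies are E1→Aggressive, E2→Aggressive, E3→Aggressive, E4→Aggressive; Entrant's induced payoffs 3, 0, 4, 0; outcome (Aggressive, E3), payoffs (2, 4).
Entrant gets 4 moving first and 9 moving second, so Entrant prefers to move second.

second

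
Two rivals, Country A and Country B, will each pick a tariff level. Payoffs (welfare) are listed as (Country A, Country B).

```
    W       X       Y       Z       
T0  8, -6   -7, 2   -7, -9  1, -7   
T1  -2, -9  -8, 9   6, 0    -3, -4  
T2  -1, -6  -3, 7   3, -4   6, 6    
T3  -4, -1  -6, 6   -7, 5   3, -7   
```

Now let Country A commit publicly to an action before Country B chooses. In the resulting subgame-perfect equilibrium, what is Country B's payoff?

7

Solve by backward induction (Country A leads).
- T0: BR = X, leader payoff -7.
- T1: BR = X, leader payoff -8.
- T2: BR = X, leader payoff -3.
- T3: BR = X, leader payoff -6.
Maximizing over -7, -8, -3, -6, Country A chooses T2. Subgame-perfect outcome: (T2, X) with payoffs (-3, 7).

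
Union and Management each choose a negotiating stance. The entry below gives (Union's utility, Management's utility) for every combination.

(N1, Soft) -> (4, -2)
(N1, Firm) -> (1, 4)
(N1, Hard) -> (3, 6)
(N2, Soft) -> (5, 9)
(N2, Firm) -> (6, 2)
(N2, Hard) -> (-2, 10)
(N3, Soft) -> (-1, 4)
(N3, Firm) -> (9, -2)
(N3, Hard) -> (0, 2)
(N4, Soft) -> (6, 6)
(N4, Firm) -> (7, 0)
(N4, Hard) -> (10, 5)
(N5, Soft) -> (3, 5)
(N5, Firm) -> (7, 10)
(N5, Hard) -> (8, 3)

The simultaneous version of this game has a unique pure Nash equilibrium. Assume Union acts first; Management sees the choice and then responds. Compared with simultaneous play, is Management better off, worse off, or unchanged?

better off

Work backward from Management's decision.
- N1: BR = Hard, leader payoff 3.
- N2: BR = Hard, leader payoff -2.
- N3: BR = Soft, leader payoff -1.
- N4: BR = Soft, leader payoff 6.
- N5: BR = Firm, leader payoff 7.
Union's induced payoffs are 3, -2, -1, 6, 7, so Union commits to N5. Subgame-perfect outcome: (N5, Firm) with payoffs (7, 10).
Under simultaneous play:
Union's best replies: Soft→N4; Firm→N3; Hard→N4.
Management's best replies: N1→Hard; N2→Hard; N3→Soft; N4→Soft; N5→Firm.
The unique mutual best reply is (N4, Soft), giving (6, 6).
Management earns 10 sequentially versus 6 at the Nash outcome: better off.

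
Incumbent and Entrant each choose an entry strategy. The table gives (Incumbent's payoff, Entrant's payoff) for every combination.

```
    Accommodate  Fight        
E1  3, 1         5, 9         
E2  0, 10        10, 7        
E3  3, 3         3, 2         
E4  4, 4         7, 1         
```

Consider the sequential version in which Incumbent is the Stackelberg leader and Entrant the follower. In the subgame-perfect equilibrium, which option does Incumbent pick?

Entrant best-responds to each possible Incumbent move:
- E1: BR = Fight, leader payoff 5.
- E2: BR = Accommodate, leader payoff 0.
- E3: BR = Accommodate, leader payoff 3.
- E4: BR = Accommodate, leader payoff 4.
Incumbent's induced payoffs are 5, 0, 3, 4, so Incumbent commits to E1. Subgame-perfect outcome: (E1, Fight) with payoffs (5, 9).

E1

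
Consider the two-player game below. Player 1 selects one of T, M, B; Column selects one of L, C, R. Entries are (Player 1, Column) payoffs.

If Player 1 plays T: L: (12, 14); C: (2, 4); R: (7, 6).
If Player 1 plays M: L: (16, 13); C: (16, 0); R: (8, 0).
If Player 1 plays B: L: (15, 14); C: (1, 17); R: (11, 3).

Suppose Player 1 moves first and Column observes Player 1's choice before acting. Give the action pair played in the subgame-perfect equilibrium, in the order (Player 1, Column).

(M, L)

Work backward from Column's decision.
- T → Column plays L (best of 14, 4, 6); Player 1 gets 12.
- M → Column plays L (best of 13, 0, 0); Player 1 gets 16.
- B → Column plays C (best of 14, 17, 3); Player 1 gets 1.
Player 1's induced payoffs are 12, 16, 1, so Player 1 commits to M. Subgame-perfect outcome: (M, L) with payoffs (16, 13).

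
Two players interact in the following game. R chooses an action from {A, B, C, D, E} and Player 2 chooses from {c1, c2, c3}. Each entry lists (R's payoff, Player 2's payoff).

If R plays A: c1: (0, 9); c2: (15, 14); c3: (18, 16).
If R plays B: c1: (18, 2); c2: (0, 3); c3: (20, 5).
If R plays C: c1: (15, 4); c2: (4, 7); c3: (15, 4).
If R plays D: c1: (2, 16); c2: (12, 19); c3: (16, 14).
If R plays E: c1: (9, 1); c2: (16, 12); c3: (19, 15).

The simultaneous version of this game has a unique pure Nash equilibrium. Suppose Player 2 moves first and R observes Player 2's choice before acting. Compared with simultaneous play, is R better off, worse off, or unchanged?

worse off

R best-responds to each possible Player 2 move:
- c1 → R plays B (best of 0, 18, 15, 2, 9); Player 2 gets 2.
- c2 → R plays E (best of 15, 0, 4, 12, 16); Player 2 gets 12.
- c3 → R plays B (best of 18, 20, 15, 16, 19); Player 2 gets 5.
Player 2's induced payoffs are 2, 12, 5, so Player 2 commits to c2. Subgame-perfect outcome: (E, c2) with payoffs (16, 12).
Now find the simultaneous Nash equilibrium.
R's best replies: c1→B; c2→E; c3→B.
Player 2's best replies: A→c3; B→c3; C→c2; D→c2; E→c3.
The unique mutual best reply is (B, c3), giving (20, 5).
R earns 16 sequentially versus 20 at the Nash outcome: worse off.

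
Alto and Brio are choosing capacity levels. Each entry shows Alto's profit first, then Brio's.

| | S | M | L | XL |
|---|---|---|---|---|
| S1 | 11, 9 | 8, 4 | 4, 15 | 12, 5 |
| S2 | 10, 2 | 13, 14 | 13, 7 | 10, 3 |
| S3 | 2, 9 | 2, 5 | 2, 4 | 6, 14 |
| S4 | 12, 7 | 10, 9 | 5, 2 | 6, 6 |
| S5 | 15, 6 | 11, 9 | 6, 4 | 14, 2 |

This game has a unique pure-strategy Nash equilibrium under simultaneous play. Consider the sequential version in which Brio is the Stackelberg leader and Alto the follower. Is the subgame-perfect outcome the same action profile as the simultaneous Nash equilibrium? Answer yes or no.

Alto best-responds to each possible Brio move:
- S → Alto plays S5 (best of 11, 10, 2, 12, 15); Brio gets 6.
- M → Alto plays S2 (best of 8, 13, 2, 10, 11); Brio gets 14.
- L → Alto plays S2 (best of 4, 13, 2, 5, 6); Brio gets 7.
- XL → Alto plays S5 (best of 12, 10, 6, 6, 14); Brio gets 2.
Maximizing over 6, 14, 7, 2, Brio chooses M. Subgame-perfect outcome: (S2, M) with payoffs (13, 14).
For the simultaneous game, intersect best replies.
Alto's best replies: S→S5; M→S2; L→S2; XL→S5.
Brio's best replies: S1→L; S2→M; S3→XL; S4→M; S5→M.
Only (S2, M) has each player best-responding; Nash payoffs (13, 14).
Sequential outcome (S2, M) coincides with the Nash profile (S2, M).

yes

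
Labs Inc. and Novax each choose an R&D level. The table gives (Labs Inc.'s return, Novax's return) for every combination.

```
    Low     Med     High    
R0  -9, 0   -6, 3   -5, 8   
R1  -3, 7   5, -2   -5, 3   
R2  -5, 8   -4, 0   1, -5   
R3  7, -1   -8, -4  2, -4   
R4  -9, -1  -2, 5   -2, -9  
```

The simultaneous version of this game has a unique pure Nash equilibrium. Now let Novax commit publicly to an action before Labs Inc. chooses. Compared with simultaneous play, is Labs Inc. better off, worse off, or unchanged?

unchanged

Labs Inc. best-responds to each possible Novax move:
- Low: Labs Inc. compares -9, -3, -5, 7, -9 and picks R3; Novax would get -1.
- Med: Labs Inc. compares -6, 5, -4, -8, -2 and picks R1; Novax would get -2.
- High: Labs Inc. compares -5, -5, 1, 2, -2 and picks R3; Novax would get -4.
Novax's induced payoffs are -1, -2, -4, so Novax commits to Low. Subgame-perfect outcome: (R3, Low) with payoffs (7, -1).
For the simultaneous game, intersect best replies.
Labs Inc.'s best replies: Low→R3; Med→R1; High→R3.
Novax's best replies: R0→High; R1→Low; R2→Low; R3→Low; R4→Med.
Only (R3, Low) has each player best-responding; Nash payoffs (7, -1).
Labs Inc. earns 7 sequentially versus 7 at the Nash outcome: unchanged.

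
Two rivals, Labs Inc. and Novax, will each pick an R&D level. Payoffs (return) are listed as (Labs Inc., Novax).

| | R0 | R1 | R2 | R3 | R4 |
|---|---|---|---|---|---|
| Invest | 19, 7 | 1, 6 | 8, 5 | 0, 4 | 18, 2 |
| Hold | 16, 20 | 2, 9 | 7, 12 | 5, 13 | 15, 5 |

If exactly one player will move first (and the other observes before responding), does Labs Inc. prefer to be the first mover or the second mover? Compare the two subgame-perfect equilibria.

If Labs Inc. leads: Novax's best replies are Invest→R0, Hold→R0; Labs Inc.'s induced payoffs 19, 16; outcome (Invest, R0), payoffs (19, 7).
If Novax leads: Labs Inc.'s best replies are R0→Invest, R1→Hold, R2→Invest, R3→Hold, R4→Invest; Novax's induced payoffs 7, 9, 5, 13, 2; outcome (Hold, R3), payoffs (5, 13).
Labs Inc. gets 19 moving first and 5 moving second, so Labs Inc. prefers to move first.

first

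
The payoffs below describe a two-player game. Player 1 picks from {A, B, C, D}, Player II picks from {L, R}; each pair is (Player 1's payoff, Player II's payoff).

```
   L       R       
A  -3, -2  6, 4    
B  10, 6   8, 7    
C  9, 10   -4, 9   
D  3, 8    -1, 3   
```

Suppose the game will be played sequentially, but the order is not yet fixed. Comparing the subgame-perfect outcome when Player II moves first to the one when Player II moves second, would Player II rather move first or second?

If Player 1 leads: Player II's best replies are A→R, B→R, C→L, D→L; Player 1's induced payoffs 6, 8, 9, 3; outcome (C, L), payoffs (9, 10).
If Player II leads: Player 1's best replies are L→B, R→B; Player II's induced payoffs 6, 7; outcome (B, R), payoffs (8, 7).
Player II gets 7 moving first and 10 moving second, so Player II prefers to move second.

second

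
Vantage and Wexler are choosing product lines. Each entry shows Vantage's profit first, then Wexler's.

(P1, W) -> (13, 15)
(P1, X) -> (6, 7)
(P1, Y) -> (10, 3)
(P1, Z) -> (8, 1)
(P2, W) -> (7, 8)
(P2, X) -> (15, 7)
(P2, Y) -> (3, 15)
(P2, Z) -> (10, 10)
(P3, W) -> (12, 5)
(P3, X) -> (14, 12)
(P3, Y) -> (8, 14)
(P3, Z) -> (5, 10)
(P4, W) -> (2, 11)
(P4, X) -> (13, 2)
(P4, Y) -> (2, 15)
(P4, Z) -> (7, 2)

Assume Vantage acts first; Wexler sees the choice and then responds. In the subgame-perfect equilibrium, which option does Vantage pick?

Backward induction with Vantage moving first.
- P1 → Wexler plays W (best of 15, 7, 3, 1); Vantage gets 13.
- P2 → Wexler plays Y (best of 8, 7, 15, 10); Vantage gets 3.
- P3 → Wexler plays Y (best of 5, 12, 14, 10); Vantage gets 8.
- P4 → Wexler plays Y (best of 11, 2, 15, 2); Vantage gets 2.
Maximizing over 13, 3, 8, 2, Vantage chooses P1. Subgame-perfect outcome: (P1, W) with payoffs (13, 15).

P1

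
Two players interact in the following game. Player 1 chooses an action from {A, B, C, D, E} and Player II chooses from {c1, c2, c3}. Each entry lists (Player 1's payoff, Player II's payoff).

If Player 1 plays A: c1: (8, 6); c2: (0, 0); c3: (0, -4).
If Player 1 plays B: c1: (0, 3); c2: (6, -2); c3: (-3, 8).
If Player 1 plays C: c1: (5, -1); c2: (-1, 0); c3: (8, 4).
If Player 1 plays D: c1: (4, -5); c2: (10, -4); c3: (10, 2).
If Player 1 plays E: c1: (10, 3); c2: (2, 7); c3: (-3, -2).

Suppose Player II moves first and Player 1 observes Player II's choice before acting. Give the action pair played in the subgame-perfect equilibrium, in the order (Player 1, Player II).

(E, c1)

Solve by backward induction (Player II leads).
- c1 → Player 1 plays E (best of 8, 0, 5, 4, 10); Player II gets 3.
- c2 → Player 1 plays D (best of 0, 6, -1, 10, 2); Player II gets -4.
- c3 → Player 1 plays D (best of 0, -3, 8, 10, -3); Player II gets 2.
Maximizing over 3, -4, 2, Player II chooses c1. Subgame-perfect outcome: (E, c1) with payoffs (10, 3).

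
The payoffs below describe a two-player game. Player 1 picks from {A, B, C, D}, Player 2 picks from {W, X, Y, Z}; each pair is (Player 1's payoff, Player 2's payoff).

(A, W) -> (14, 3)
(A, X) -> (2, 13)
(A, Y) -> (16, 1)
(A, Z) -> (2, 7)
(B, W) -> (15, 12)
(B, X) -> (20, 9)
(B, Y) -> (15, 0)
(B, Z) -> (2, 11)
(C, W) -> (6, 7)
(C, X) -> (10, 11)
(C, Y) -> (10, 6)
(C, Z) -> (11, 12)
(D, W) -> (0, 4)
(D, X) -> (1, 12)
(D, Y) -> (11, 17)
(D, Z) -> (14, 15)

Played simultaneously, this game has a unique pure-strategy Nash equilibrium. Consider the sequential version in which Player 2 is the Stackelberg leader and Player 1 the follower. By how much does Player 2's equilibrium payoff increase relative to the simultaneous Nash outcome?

3

Backward induction with Player 2 moving first.
- W → Player 1 plays B (best of 14, 15, 6, 0); Player 2 gets 12.
- X → Player 1 plays B (best of 2, 20, 10, 1); Player 2 gets 9.
- Y → Player 1 plays A (best of 16, 15, 10, 11); Player 2 gets 1.
- Z → Player 1 plays D (best of 2, 2, 11, 14); Player 2 gets 15.
Maximizing over 12, 9, 1, 15, Player 2 chooses Z. Subgame-perfect outcome: (D, Z) with payoffs (14, 15).
Now find the simultaneous Nash equilibrium.
Player 1's best replies: W→B; X→B; Y→A; Z→D.
Player 2's best replies: A→X; B→W; C→Z; D→Y.
The unique mutual best reply is (B, W), giving (15, 12).
Player 2's commitment gain: 15 − 12 = 3.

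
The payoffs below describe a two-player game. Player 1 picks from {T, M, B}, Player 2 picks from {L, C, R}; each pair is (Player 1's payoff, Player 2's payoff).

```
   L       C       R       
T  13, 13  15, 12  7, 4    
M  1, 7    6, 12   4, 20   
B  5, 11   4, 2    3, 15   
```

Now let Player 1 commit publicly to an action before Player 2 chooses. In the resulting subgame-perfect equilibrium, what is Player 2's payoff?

13

Player 2 best-responds to each possible Player 1 move:
- T: Player 2 compares 13, 12, 4 and picks L; Player 1 would get 13.
- M: Player 2 compares 7, 12, 20 and picks R; Player 1 would get 4.
- B: Player 2 compares 11, 2, 15 and picks R; Player 1 would get 3.
Maximizing over 13, 4, 3, Player 1 chooses T. Subgame-perfect outcome: (T, L) with payoffs (13, 13).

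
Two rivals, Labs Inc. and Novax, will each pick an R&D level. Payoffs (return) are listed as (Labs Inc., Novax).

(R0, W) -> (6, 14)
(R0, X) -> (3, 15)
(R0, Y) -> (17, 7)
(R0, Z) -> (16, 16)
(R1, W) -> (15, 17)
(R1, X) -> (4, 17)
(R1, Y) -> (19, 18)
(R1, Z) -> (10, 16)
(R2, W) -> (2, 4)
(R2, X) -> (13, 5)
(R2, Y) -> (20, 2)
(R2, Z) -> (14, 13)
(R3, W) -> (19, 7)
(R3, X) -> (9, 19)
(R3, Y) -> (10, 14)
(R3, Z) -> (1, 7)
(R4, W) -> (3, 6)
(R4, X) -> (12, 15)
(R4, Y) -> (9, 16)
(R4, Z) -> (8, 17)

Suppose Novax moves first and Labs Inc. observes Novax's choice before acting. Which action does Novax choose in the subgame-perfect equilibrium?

Z

Labs Inc. best-responds to each possible Novax move:
- W → Labs Inc. plays R3 (best of 6, 15, 2, 19, 3); Novax gets 7.
- X → Labs Inc. plays R2 (best of 3, 4, 13, 9, 12); Novax gets 5.
- Y → Labs Inc. plays R2 (best of 17, 19, 20, 10, 9); Novax gets 2.
- Z → Labs Inc. plays R0 (best of 16, 10, 14, 1, 8); Novax gets 16.
Among 7, 5, 2, 16, the best is 16 at Z. Subgame-perfect outcome: (R0, Z) with payoffs (16, 16).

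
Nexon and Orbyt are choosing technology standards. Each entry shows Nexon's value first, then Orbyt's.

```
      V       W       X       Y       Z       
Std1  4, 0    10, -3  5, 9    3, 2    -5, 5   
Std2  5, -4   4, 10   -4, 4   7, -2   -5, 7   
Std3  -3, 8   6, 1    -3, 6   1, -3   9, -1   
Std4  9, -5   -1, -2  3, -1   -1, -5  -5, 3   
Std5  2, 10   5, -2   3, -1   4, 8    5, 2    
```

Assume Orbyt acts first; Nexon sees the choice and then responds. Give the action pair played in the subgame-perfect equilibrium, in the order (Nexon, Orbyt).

(Std1, X)

Nexon best-responds to each possible Orbyt move:
- V: BR = Std4, leader payoff -5.
- W: BR = Std1, leader payoff -3.
- X: BR = Std1, leader payoff 9.
- Y: BR = Std2, leader payoff -2.
- Z: BR = Std3, leader payoff -1.
Maximizing over -5, -3, 9, -2, -1, Orbyt chooses X. Subgame-perfect outcome: (Std1, X) with payoffs (5, 9).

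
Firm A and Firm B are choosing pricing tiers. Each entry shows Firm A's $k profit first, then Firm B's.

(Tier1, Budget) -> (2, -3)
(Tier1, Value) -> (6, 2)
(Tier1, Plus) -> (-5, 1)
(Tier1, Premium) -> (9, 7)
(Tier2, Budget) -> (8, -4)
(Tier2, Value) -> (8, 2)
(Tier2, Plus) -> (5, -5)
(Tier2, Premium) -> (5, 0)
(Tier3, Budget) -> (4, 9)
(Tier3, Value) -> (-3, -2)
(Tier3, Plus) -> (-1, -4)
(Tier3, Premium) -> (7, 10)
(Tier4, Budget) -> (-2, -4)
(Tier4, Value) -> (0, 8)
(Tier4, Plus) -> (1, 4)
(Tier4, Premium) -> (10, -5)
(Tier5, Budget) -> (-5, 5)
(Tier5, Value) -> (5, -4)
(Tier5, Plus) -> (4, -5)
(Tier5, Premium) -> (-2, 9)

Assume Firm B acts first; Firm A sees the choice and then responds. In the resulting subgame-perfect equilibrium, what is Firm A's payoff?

8

Solve by backward induction (Firm B leads).
- Budget → Firm A plays Tier2 (best of 2, 8, 4, -2, -5); Firm B gets -4.
- Value → Firm A plays Tier2 (best of 6, 8, -3, 0, 5); Firm B gets 2.
- Plus → Firm A plays Tier2 (best of -5, 5, -1, 1, 4); Firm B gets -5.
- Premium → Firm A plays Tier4 (best of 9, 5, 7, 10, -2); Firm B gets -5.
Firm B's induced payoffs are -4, 2, -5, -5, so Firm B commits to Value. Subgame-perfect outcome: (Tier2, Value) with payoffs (8, 2).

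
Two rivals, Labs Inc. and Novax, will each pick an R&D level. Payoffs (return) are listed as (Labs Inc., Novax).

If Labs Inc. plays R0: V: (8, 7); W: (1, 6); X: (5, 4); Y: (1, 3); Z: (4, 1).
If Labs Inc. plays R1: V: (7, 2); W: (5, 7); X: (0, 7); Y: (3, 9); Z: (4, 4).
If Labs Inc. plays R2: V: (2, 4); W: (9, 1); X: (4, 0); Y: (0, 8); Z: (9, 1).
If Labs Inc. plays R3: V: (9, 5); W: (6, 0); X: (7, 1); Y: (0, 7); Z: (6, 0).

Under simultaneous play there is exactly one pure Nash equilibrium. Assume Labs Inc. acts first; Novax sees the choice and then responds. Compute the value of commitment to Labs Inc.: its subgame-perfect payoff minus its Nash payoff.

5

Work backward from Novax's decision.
- R0 → Novax plays V (best of 7, 6, 4, 3, 1); Labs Inc. gets 8.
- R1 → Novax plays Y (best of 2, 7, 7, 9, 4); Labs Inc. gets 3.
- R2 → Novax plays Y (best of 4, 1, 0, 8, 1); Labs Inc. gets 0.
- R3 → Novax plays Y (best of 5, 0, 1, 7, 0); Labs Inc. gets 0.
Maximizing over 8, 3, 0, 0, Labs Inc. chooses R0. Subgame-perfect outcome: (R0, V) with payoffs (8, 7).
For the simultaneous game, intersect best replies.
Labs Inc.'s best replies: V→R3; W→R2; X→R3; Y→R1; Z→R2.
Novax's best replies: R0→V; R1→Y; R2→Y; R3→Y.
The unique mutual best reply is (R1, Y), giving (3, 9).
Labs Inc.'s commitment gain: 8 − 3 = 5.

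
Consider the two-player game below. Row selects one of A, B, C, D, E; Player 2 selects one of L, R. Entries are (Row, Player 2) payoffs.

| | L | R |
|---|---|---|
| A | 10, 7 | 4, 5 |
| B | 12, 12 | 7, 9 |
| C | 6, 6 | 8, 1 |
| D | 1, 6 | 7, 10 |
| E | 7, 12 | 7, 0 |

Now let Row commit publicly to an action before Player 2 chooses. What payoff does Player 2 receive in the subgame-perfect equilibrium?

12

Work backward from Player 2's decision.
- A: BR = L, leader payoff 10.
- B: BR = L, leader payoff 12.
- C: BR = L, leader payoff 6.
- D: BR = R, leader payoff 7.
- E: BR = L, leader payoff 7.
Row's induced payoffs are 10, 12, 6, 7, 7, so Row commits to B. Subgame-perfect outcome: (B, L) with payoffs (12, 12).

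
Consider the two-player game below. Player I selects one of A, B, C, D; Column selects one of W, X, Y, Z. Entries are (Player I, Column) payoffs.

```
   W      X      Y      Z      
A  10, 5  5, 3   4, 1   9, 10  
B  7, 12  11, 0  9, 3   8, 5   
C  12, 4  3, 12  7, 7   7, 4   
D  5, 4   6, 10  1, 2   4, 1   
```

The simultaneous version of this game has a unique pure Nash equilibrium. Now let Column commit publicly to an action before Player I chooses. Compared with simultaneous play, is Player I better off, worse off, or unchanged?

unchanged

Player I best-responds to each possible Column move:
- W → Player I plays C (best of 10, 7, 12, 5); Column gets 4.
- X → Player I plays B (best of 5, 11, 3, 6); Column gets 0.
- Y → Player I plays B (best of 4, 9, 7, 1); Column gets 3.
- Z → Player I plays A (best of 9, 8, 7, 4); Column gets 10.
Among 4, 0, 3, 10, the best is 10 at Z. Subgame-perfect outcome: (A, Z) with payoffs (9, 10).
Now find the simultaneous Nash equilibrium.
Player I's best replies: W→C; X→B; Y→B; Z→A.
Column's best replies: A→Z; B→W; C→X; D→X.
Only (A, Z) has each player best-responding; Nash payoffs (9, 10).
Player I earns 9 sequentially versus 9 at the Nash outcome: unchanged.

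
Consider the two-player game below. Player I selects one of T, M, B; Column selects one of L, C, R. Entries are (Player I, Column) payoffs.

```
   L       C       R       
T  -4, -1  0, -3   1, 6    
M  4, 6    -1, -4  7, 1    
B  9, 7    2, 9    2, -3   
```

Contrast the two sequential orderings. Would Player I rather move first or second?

first

If Player I leads: Column's best replies are T→R, M→L, B→C; Player I's induced payoffs 1, 4, 2; outcome (M, L), payoffs (4, 6).
If Column leads: Player I's best replies are L→B, C→B, R→M; Column's induced payoffs 7, 9, 1; outcome (B, C), payoffs (2, 9).
Player I gets 4 moving first and 2 moving second, so Player I prefers to move first.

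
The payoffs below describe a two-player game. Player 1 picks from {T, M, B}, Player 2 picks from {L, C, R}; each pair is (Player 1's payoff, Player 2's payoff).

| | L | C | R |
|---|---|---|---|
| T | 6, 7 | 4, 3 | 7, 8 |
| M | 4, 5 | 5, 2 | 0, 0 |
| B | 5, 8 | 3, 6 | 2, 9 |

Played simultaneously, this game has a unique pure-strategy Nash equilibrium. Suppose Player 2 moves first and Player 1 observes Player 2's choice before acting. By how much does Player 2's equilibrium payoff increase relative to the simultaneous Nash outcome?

0

Solve by backward induction (Player 2 leads).
- L → Player 1 plays T (best of 6, 4, 5); Player 2 gets 7.
- C → Player 1 plays M (best of 4, 5, 3); Player 2 gets 2.
- R → Player 1 plays T (best of 7, 0, 2); Player 2 gets 8.
Player 2's induced payoffs are 7, 2, 8, so Player 2 commits to R. Subgame-perfect outcome: (T, R) with payoffs (7, 8).
Now find the simultaneous Nash equilibrium.
Player 1's best replies: L→T; C→M; R→T.
Player 2's best replies: T→R; M→L; B→R.
Only (T, R) has each player best-responding; Nash payoffs (7, 8).
Player 2's commitment gain: 8 − 8 = 0.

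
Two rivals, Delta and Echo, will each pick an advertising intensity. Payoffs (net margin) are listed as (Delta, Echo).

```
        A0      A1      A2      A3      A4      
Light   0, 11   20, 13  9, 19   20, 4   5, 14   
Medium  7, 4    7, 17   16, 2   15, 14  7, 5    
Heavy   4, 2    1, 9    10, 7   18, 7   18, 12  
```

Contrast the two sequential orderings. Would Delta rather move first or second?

second

If Delta leads: Echo's best replies are Light→A2, Medium→A1, Heavy→A4; Delta's induced payoffs 9, 7, 18; outcome (Heavy, A4), payoffs (18, 12).
If Echo leads: Delta's best replies are A0→Medium, A1→Light, A2→Medium, A3→Light, A4→Heavy; Echo's induced payoffs 4, 13, 2, 4, 12; outcome (Light, A1), payoffs (20, 13).
Delta gets 18 moving first and 20 moving second, so Delta prefers to move second.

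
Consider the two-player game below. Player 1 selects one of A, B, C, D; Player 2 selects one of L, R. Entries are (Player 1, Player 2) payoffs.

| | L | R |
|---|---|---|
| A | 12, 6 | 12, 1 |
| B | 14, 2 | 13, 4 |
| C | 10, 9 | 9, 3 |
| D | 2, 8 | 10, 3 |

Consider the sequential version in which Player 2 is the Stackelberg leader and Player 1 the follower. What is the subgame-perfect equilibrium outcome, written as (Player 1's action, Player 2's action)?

Solve by backward induction (Player 2 leads).
- L → Player 1 plays B (best of 12, 14, 10, 2); Player 2 gets 2.
- R → Player 1 plays B (best of 12, 13, 9, 10); Player 2 gets 4.
Player 2's induced payoffs are 2, 4, so Player 2 commits to R. Subgame-perfect outcome: (B, R) with payoffs (13, 4).

(B, R)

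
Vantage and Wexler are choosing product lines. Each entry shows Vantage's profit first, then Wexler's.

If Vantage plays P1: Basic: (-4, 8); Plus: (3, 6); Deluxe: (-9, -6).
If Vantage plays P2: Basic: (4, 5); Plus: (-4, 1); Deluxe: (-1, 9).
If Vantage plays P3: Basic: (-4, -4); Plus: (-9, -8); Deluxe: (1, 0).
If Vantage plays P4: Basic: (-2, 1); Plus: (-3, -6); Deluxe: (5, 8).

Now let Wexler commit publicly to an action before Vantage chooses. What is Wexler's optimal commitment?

Solve by backward induction (Wexler leads).
- Basic: Vantage compares -4, 4, -4, -2 and picks P2; Wexler would get 5.
- Plus: Vantage compares 3, -4, -9, -3 and picks P1; Wexler would get 6.
- Deluxe: Vantage compares -9, -1, 1, 5 and picks P4; Wexler would get 8.
Maximizing over 5, 6, 8, Wexler chooses Deluxe. Subgame-perfect outcome: (P4, Deluxe) with payoffs (5, 8).

Deluxe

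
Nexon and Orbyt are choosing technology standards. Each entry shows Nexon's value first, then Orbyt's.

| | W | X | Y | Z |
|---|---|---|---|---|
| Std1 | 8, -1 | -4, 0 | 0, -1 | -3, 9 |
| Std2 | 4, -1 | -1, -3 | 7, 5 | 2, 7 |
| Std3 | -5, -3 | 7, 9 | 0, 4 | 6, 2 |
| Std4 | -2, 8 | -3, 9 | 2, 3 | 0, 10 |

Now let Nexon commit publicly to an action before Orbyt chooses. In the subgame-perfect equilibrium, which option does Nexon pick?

Work backward from Orbyt's decision.
- Std1: Orbyt compares -1, 0, -1, 9 and picks Z; Nexon would get -3.
- Std2: Orbyt compares -1, -3, 5, 7 and picks Z; Nexon would get 2.
- Std3: Orbyt compares -3, 9, 4, 2 and picks X; Nexon would get 7.
- Std4: Orbyt compares 8, 9, 3, 10 and picks Z; Nexon would get 0.
Among -3, 2, 7, 0, the best is 7 at Std3. Subgame-perfect outcome: (Std3, X) with payoffs (7, 9).

Std3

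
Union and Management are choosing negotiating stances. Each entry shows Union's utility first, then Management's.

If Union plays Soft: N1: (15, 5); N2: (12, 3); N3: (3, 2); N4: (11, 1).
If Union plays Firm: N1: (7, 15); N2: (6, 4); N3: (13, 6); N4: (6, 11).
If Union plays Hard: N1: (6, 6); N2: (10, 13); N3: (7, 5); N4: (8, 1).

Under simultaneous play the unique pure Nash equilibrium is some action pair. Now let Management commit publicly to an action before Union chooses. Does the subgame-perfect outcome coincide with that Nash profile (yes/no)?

no

Solve by backward induction (Management leads).
- N1 → Union plays Soft (best of 15, 7, 6); Management gets 5.
- N2 → Union plays Soft (best of 12, 6, 10); Management gets 3.
- N3 → Union plays Firm (best of 3, 13, 7); Management gets 6.
- N4 → Union plays Soft (best of 11, 6, 8); Management gets 1.
Maximizing over 5, 3, 6, 1, Management chooses N3. Subgame-perfect outcome: (Firm, N3) with payoffs (13, 6).
Now find the simultaneous Nash equilibrium.
Union's best replies: N1→Soft; N2→Soft; N3→Firm; N4→Soft.
Management's best replies: Soft→N1; Firm→N1; Hard→N2.
The unique mutual best reply is (Soft, N1), giving (15, 5).
Sequential outcome (Firm, N3) differs from the Nash profile (Soft, N1).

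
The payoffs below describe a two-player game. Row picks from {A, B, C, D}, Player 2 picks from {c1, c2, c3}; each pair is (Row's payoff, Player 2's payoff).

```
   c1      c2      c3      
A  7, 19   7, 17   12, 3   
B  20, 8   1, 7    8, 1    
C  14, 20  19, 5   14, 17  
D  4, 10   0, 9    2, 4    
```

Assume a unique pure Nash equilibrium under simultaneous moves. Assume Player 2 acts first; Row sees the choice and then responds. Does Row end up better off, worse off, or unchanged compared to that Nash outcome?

worse off

Work backward from Row's decision.
- c1 → Row plays B (best of 7, 20, 14, 4); Player 2 gets 8.
- c2 → Row plays C (best of 7, 1, 19, 0); Player 2 gets 5.
- c3 → Row plays C (best of 12, 8, 14, 2); Player 2 gets 17.
Player 2's induced payoffs are 8, 5, 17, so Player 2 commits to c3. Subgame-perfect outcome: (C, c3) with payoffs (14, 17).
Under simultaneous play:
Row's best replies: c1→B; c2→C; c3→C.
Player 2's best replies: A→c1; B→c1; C→c1; D→c1.
The unique mutual best reply is (B, c1), giving (20, 8).
Row earns 14 sequentially versus 20 at the Nash outcome: worse off.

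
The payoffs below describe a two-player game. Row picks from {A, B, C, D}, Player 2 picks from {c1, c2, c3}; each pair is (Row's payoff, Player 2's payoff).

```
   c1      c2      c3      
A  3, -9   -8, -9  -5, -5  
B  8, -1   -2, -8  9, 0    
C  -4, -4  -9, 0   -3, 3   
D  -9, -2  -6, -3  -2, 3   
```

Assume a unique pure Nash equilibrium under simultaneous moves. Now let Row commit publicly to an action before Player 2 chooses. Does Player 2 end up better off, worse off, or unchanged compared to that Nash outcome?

Backward induction with Row moving first.
- A → Player 2 plays c3 (best of -9, -9, -5); Row gets -5.
- B → Player 2 plays c3 (best of -1, -8, 0); Row gets 9.
- C → Player 2 plays c3 (best of -4, 0, 3); Row gets -3.
- D → Player 2 plays c3 (best of -2, -3, 3); Row gets -2.
Row's induced payoffs are -5, 9, -3, -2, so Row commits to B. Subgame-perfect outcome: (B, c3) with payoffs (9, 0).
For the simultaneous game, intersect best replies.
Row's best replies: c1→B; c2→B; c3→B.
Player 2's best replies: A→c3; B→c3; C→c3; D→c3.
The unique mutual best reply is (B, c3), giving (9, 0).
Player 2 earns 0 sequentially versus 0 at the Nash outcome: unchanged.

unchanged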